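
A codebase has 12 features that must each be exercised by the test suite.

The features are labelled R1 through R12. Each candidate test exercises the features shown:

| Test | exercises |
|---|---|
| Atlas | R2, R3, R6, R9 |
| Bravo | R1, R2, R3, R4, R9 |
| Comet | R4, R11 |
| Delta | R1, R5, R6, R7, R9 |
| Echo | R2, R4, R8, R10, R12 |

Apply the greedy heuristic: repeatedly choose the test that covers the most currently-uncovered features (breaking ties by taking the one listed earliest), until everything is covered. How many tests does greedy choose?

4

Greedy: pick Bravo (covers 5 new) → pick Delta (covers 3 new) → pick Echo (covers 3 new) → pick Comet (covers 1 new). Total picks: 4.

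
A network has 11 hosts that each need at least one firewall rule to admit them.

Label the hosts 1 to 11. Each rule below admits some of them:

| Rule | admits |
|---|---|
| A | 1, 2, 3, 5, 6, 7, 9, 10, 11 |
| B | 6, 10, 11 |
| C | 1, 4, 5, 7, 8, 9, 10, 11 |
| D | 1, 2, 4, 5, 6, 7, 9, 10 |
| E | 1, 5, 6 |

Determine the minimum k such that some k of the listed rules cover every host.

Take {A, C}. Their union is {1, 2, 3, 4, 5, 6, 7, 8, 9, 10, 11}, which is all 11 hosts.
No single rule has all 11 hosts (the largest, A, has 9), so 2 is optimal.

2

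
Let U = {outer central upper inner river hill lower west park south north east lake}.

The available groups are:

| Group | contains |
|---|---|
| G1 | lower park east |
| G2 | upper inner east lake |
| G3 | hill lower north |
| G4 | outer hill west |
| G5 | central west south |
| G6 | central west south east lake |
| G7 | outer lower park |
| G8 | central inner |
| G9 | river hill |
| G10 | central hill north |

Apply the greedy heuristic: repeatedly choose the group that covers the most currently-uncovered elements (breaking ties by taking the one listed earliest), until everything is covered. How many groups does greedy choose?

5

Greedy: pick G6 (covers 5 new) → pick G3 (covers 3 new) → pick G2 (covers 2 new) → pick G7 (covers 2 new) → pick G9 (covers 1 new). Total picks: 5.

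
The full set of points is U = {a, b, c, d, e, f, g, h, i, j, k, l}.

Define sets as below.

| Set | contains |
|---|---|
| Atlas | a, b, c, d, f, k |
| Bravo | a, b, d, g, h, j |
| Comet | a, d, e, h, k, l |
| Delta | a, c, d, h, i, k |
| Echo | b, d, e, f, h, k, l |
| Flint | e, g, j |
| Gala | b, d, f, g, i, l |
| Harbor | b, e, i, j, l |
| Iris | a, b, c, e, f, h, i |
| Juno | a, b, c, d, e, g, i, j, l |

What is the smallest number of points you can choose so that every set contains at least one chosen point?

2

T = {d, e} meets every set (each contains at least one member of T), and |T| = 2.
The sets Delta, Flint are pairwise disjoint, so any hitting set needs a separate point for each — at least 2. Hence 2 is optimal.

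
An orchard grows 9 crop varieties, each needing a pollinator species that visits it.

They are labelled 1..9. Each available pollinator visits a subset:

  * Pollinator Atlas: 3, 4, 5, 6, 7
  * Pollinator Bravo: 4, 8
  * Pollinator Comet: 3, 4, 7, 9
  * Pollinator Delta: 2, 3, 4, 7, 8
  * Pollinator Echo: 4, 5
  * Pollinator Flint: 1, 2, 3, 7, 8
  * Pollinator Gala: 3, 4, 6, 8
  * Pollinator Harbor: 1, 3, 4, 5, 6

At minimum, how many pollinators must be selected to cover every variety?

Take {Atlas, Comet, Flint}. Their union is {1, 2, 3, 4, 5, 6, 7, 8, 9}, which is all 9 varieties.
Only Comet contains 9, so Comet is forced; the remaining 5 varieties need at least 2 more pollinators (each remaining pollinator adds at most 3) — so at least 3 pollinators are needed, and 3 is optimal.

3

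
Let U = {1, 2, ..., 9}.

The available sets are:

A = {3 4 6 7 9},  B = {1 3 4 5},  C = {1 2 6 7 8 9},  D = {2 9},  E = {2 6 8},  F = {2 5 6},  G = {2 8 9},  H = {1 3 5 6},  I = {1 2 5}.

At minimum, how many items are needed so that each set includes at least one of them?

Take T = {2, 3}. Each listed set contains at least one of these, so T is a hitting set of size 2.
The sets A, I are pairwise disjoint, so any hitting set needs a separate item for each — at least 2. Hence 2 is optimal.

2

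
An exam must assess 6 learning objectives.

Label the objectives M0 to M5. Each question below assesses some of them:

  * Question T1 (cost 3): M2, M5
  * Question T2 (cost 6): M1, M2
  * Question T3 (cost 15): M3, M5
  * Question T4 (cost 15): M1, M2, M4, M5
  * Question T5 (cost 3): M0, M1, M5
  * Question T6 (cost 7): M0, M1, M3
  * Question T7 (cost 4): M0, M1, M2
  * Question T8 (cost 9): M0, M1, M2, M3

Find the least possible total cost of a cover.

22

T4, T6 together cover every objective (T4 ∪ T6 = {M0, M1, M2, M3, M4, M5}); total cost 15 + 7 = 22.
The greedy pick T5, T1, T6, T4 costs 28; no covering selection beats 22.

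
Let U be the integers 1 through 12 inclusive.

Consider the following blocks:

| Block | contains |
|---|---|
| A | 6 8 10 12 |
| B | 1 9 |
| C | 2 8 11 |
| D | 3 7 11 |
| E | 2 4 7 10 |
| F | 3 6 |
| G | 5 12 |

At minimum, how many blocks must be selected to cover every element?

5

B, C, E, F, and G cover everything between them: the union {1, 2, 3, 4, 5, 6, 7, 8, 9, 10, 11, 12} is all of U.
No 4 of the 7 blocks cover everything (all 35 combinations miss at least one element), so 5 is optimal.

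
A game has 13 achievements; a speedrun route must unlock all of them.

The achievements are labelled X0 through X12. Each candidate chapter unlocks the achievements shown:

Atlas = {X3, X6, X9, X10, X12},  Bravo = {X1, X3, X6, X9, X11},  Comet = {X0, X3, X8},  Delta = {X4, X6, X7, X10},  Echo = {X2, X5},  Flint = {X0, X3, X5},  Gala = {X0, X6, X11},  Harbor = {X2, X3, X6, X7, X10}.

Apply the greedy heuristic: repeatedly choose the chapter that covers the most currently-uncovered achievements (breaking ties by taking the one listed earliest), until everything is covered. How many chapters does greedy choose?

Greedy: pick Atlas (covers 5 new) → pick Bravo (covers 2 new) → pick Comet (covers 2 new) → pick Delta (covers 2 new) → pick Echo (covers 2 new). Total picks: 5.

5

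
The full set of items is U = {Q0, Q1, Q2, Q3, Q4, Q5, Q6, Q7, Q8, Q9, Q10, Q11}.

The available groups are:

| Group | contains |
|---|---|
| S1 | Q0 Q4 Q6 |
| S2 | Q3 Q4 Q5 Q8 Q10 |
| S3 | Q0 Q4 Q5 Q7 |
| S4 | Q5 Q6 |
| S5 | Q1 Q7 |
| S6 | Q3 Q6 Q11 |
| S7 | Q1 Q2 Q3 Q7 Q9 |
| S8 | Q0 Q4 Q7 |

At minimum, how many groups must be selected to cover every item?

S1, S2, S6, and S7 cover everything between them: the union {Q0, Q1, Q2, Q3, Q4, Q5, Q6, Q7, Q8, Q9, Q10, Q11} is all of U.
Only S6 contains Q11, so S6 is forced; the remaining 9 items need at least 3 more groups (each remaining group adds at most 4) — so at least 4 groups are needed, and 4 is optimal.

4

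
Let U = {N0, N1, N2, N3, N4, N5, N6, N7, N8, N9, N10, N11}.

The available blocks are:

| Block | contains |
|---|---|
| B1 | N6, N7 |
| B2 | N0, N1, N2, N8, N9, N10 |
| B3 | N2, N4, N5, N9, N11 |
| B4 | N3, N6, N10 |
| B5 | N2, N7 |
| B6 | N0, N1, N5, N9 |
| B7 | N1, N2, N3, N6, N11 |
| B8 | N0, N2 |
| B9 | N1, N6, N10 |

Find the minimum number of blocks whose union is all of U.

4

Take {B2, B3, B5, B7}. Their union is {N0, N1, N2, N3, N4, N5, N6, N7, N8, N9, N10, N11}, which is all 12 items.
No 3 of the 9 blocks cover everything (all 84 combinations miss at least one item), so 4 is optimal.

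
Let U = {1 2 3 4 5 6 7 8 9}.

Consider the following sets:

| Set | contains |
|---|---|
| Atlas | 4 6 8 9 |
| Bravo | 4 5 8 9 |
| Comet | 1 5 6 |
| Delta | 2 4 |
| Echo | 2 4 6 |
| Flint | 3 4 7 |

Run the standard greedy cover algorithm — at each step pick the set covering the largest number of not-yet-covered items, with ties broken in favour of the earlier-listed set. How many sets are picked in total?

4

Greedy: pick Atlas (covers 4 new) → pick Comet (covers 2 new) → pick Flint (covers 2 new) → pick Delta (covers 1 new). Total picks: 4.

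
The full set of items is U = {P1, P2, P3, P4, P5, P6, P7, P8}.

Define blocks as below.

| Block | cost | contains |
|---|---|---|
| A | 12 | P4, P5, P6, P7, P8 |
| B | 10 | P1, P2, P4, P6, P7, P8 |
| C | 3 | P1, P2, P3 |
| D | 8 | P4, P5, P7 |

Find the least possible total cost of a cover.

A, C together cover every item (A ∪ C = {P1, P2, P3, P4, P5, P6, P7, P8}); total cost 12 + 3 = 15.
No covering selection has total cost below 15.

15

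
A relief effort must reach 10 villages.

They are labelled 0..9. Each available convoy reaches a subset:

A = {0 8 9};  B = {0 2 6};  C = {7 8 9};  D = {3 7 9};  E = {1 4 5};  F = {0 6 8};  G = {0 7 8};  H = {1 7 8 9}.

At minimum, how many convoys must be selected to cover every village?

Take {B, D, E, G}. Their union is {0, 1, 2, 3, 4, 5, 6, 7, 8, 9}, which is all 10 villages.
Only D contains 3, so D is forced; the remaining 7 villages need at least 3 more convoys (each remaining convoy adds at most 3) — so at least 4 convoys are needed, and 4 is optimal.

4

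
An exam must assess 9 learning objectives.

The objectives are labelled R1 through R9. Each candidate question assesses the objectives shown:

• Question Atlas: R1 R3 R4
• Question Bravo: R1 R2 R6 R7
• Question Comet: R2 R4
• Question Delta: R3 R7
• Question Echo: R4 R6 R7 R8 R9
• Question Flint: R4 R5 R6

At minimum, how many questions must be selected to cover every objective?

Take {Atlas, Bravo, Echo, Flint}. Their union is {R1, R2, R3, R4, R5, R6, R7, R8, R9}, which is all 9 objectives.
No 3 of the 6 questions cover everything (all 20 combinations miss at least one objective), so 4 is optimal.

4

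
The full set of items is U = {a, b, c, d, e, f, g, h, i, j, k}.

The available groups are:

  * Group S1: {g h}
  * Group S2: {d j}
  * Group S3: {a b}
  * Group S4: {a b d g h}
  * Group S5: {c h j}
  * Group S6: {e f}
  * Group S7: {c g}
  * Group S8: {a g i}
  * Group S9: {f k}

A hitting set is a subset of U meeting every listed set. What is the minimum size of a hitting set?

4

T = {a, f, g, j} meets every group (each contains at least one member of T), and |T| = 4.
The groups S1, S2, S3, S9 are pairwise disjoint, so any hitting set needs a separate item for each — at least 4. Hence 4 is optimal.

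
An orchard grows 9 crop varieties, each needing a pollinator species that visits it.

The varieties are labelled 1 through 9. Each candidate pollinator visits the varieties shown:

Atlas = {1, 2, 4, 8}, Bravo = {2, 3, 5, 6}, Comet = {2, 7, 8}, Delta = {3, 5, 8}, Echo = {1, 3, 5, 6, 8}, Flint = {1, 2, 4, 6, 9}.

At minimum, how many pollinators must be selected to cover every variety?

3

Comet and Echo and Flint together: Comet ∪ Echo ∪ Flint = {1, 2, 3, 4, 5, 6, 7, 8, 9} — every variety is covered.
Only Comet contains 7, so Comet is forced; the remaining 6 varieties need at least 2 more pollinators (each remaining pollinator adds at most 4) — so at least 3 pollinators are needed, and 3 is optimal.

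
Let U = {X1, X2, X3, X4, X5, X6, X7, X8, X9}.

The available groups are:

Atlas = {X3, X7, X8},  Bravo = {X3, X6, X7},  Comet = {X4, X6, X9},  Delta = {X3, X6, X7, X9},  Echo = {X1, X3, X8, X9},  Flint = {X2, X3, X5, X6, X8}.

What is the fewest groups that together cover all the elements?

Atlas and Comet and Echo and Flint together: Atlas ∪ Comet ∪ Echo ∪ Flint = {X1, X2, X3, X4, X5, X6, X7, X8, X9} — every element is covered.
No 3 of the 6 groups cover everything (all 20 combinations miss at least one element), so 4 is optimal.

4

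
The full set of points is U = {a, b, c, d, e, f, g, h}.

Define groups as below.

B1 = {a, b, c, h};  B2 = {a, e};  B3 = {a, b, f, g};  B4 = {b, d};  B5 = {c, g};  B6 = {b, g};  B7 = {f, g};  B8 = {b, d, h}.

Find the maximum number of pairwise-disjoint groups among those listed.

B2, B4, B5 are pairwise disjoint (B2={a,e}; B4={b,d}; B5={c,g}).
Every remaining group overlaps one of these, and no 4 of the listed groups are pairwise disjoint, so 3 is the maximum.

3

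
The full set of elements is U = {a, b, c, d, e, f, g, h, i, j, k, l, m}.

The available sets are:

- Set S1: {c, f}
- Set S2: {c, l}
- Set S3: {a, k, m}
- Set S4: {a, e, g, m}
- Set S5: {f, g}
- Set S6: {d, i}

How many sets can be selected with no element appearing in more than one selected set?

4

S2, S3, S5, S6 are pairwise disjoint (S2={c,l}; S3={a,k,m}; S5={f,g}; S6={d,i}).
Every remaining set overlaps one of these, and no 5 of the listed sets are pairwise disjoint, so 4 is the maximum.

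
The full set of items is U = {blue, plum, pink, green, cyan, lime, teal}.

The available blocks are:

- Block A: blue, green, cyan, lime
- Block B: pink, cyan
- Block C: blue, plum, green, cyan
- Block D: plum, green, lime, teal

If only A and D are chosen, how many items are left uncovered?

1

Union of A, D = {blue, plum, green, cyan, lime, teal}.
Not covered: pink — 1 item.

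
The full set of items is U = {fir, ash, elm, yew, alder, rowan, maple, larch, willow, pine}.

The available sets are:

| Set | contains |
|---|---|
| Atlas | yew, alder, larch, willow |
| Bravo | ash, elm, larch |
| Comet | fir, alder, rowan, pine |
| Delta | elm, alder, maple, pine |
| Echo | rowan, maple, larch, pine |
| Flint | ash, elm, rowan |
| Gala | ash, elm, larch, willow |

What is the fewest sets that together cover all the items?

4

Atlas and Bravo and Comet and Echo together: Atlas ∪ Bravo ∪ Comet ∪ Echo = {fir, ash, elm, yew, alder, rowan, maple, larch, willow, pine} — every item is covered.
No 3 of the 7 sets cover everything (all 35 combinations miss at least one item), so 4 is optimal.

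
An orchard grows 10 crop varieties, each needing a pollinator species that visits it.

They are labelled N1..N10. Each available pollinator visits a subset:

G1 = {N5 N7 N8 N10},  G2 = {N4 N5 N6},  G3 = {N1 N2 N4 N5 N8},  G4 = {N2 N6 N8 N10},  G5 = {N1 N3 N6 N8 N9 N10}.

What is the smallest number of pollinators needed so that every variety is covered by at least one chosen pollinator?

Take {G1, G3, G5}. Their union is {N1, N2, N3, N4, N5, N6, N7, N8, N9, N10}, which is all 10 varieties.
Only G5 contains N3, so G5 is forced; the remaining 4 varieties need at least 2 more pollinators (each remaining pollinator adds at most 3) — so at least 3 pollinators are needed, and 3 is optimal.

3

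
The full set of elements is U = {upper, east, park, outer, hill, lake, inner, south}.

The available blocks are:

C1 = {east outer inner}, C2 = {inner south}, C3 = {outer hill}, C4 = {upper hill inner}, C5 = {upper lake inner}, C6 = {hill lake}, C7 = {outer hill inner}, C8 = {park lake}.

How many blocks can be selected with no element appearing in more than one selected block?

C2, C3, C8 are pairwise disjoint (C2={inner,south}; C3={outer,hill}; C8={park,lake}).
Every remaining block overlaps one of these, and no 4 of the listed blocks are pairwise disjoint, so 3 is the maximum.

3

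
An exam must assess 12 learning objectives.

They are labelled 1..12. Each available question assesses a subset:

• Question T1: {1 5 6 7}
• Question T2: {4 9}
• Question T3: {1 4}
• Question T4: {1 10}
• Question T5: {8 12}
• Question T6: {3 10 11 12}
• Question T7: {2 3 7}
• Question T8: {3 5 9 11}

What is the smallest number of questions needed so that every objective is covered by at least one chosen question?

5

Take {T1, T2, T5, T6, T7}. Their union is {1, 2, 3, 4, 5, 6, 7, 8, 9, 10, 11, 12}, which is all 12 objectives.
No 4 of the 8 questions cover everything (all 70 combinations miss at least one objective), so 5 is optimal.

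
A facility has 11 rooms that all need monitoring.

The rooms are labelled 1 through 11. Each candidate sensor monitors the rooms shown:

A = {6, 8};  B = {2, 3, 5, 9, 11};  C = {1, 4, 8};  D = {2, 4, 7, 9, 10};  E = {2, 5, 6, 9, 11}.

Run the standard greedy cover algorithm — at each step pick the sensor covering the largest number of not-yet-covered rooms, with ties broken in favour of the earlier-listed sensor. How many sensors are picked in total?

Greedy: pick B (covers 5 new) → pick C (covers 3 new) → pick D (covers 2 new) → pick A (covers 1 new). Total picks: 4.

4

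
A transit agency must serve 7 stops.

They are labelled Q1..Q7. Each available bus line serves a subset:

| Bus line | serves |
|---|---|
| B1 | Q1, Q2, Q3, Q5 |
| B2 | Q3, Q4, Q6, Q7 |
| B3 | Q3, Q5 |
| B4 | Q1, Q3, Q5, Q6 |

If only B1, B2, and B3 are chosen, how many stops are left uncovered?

0

Union of B1, B2, B3 = {Q1, Q2, Q3, Q4, Q5, Q6, Q7} — that's every stop, so 0 are uncovered.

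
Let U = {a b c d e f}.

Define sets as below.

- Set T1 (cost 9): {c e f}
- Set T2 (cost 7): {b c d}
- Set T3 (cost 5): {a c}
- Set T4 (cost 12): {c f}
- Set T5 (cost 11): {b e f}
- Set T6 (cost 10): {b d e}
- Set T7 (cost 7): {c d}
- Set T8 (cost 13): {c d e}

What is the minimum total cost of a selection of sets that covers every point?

T1, T2, T3 together cover every point (T1 ∪ T2 ∪ T3 = {a, b, c, d, e, f}); total cost 9 + 7 + 5 = 21.
No covering selection has total cost below 21.

21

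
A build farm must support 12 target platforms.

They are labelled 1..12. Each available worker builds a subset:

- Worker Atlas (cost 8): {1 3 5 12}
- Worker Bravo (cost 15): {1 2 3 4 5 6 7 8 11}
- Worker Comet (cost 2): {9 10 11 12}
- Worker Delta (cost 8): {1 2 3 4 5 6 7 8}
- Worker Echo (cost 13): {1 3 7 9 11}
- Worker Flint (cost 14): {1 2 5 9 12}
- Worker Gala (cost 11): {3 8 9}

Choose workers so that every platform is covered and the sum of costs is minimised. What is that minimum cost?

10

Comet, Delta together cover every platform (Comet ∪ Delta = {1, 2, 3, 4, 5, 6, 7, 8, 9, 10, 11, 12}); total cost 2 + 8 = 10.
No covering selection has total cost below 10.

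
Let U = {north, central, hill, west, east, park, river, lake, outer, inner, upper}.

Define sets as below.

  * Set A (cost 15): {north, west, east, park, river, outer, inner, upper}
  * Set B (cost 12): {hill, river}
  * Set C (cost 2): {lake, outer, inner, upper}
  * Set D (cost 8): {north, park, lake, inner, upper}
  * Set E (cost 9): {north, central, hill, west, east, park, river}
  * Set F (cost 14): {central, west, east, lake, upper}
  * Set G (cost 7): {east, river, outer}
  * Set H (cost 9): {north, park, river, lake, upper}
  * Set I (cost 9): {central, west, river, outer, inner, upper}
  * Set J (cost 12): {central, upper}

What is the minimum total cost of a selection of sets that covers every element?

11

C, E together cover every element (C ∪ E = {north, central, hill, west, east, park, river, lake, outer, inner, upper}); total cost 2 + 9 = 11.
No covering selection has total cost below 11.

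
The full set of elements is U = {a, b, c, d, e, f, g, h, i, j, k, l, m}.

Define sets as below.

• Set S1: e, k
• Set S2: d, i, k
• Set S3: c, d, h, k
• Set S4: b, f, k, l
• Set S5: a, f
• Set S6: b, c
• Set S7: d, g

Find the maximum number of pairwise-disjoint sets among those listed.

S1, S5, S6, S7 are pairwise disjoint (S1={e,k}; S5={a,f}; S6={b,c}; S7={d,g}).
Every remaining set overlaps one of these, and no 5 of the listed sets are pairwise disjoint, so 4 is the maximum.

4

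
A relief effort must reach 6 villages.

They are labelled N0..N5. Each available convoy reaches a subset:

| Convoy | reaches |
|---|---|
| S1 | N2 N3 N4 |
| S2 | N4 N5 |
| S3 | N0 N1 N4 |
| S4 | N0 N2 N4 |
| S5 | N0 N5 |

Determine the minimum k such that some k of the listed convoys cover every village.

S1 and S2 and S3 together: S1 ∪ S2 ∪ S3 = {N0, N1, N2, N3, N4, N5} — every village is covered.
Only S3 contains N1, so S3 is forced; the remaining 3 villages need at least 2 more convoys (each remaining convoy adds at most 2) — so at least 3 convoys are needed, and 3 is optimal.

3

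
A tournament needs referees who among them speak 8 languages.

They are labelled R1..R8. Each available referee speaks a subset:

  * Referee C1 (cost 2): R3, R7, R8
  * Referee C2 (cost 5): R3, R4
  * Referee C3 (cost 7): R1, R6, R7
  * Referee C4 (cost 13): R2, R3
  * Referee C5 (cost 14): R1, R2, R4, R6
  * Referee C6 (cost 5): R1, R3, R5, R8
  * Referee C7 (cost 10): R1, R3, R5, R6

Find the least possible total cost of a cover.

C1, C5, C6 together cover every language (C1 ∪ C5 ∪ C6 = {R1, R2, R3, R4, R5, R6, R7, R8}); total cost 2 + 14 + 5 = 21.
No covering selection has total cost below 21.

21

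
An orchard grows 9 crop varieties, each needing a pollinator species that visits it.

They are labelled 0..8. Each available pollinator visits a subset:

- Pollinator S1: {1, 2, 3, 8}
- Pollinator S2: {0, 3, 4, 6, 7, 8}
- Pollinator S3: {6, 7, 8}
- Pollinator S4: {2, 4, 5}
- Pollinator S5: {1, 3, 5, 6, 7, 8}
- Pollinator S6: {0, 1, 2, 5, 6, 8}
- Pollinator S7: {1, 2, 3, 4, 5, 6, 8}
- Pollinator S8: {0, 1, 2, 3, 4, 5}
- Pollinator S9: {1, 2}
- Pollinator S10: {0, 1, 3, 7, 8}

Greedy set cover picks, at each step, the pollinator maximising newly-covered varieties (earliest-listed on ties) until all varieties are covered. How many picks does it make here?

Greedy: pick S7 (covers 7 new) → pick S2 (covers 2 new). Total picks: 2.

2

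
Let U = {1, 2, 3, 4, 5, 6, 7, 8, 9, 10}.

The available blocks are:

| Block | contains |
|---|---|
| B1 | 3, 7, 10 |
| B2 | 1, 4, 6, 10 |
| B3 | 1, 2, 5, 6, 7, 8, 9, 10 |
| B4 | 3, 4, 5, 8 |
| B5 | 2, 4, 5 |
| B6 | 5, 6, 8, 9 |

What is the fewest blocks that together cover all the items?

B3 and B4 together: B3 ∪ B4 = {1, 2, 3, 4, 5, 6, 7, 8, 9, 10} — every item is covered.
No single block has all 10 items (the largest, B3, has 8), so 2 is optimal.

2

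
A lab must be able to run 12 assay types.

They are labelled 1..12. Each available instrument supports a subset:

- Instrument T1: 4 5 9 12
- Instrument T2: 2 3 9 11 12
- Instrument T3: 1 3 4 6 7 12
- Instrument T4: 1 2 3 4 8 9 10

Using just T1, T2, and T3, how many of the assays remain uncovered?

2

Union of T1, T2, T3 = {1, 2, 3, 4, 5, 6, 7, 9, 11, 12}.
Not covered: 8, 10 — 2 assays.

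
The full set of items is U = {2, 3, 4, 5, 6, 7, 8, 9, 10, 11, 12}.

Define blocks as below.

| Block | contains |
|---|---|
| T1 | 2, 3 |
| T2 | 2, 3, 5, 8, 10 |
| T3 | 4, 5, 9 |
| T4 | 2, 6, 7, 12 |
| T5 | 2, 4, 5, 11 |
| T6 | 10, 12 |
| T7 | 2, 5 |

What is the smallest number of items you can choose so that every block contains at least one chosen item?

3

H = {3, 5, 12} meets every block (each contains at least one member of H), and |H| = 3.
The blocks T1, T3, T6 are pairwise disjoint, so any hitting set needs a separate item for each — at least 3. Hence 3 is optimal.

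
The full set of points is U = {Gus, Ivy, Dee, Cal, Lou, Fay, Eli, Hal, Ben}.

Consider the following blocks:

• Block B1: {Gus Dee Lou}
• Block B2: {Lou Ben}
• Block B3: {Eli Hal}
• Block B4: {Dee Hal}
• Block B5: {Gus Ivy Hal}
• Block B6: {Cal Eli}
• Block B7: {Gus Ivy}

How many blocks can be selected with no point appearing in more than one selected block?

4

B2, B4, B6, B7 are pairwise disjoint (B2={Lou,Ben}; B4={Dee,Hal}; B6={Cal,Eli}; B7={Gus,Ivy}).
Every remaining block overlaps one of these, and no 5 of the listed blocks are pairwise disjoint, so 4 is the maximum.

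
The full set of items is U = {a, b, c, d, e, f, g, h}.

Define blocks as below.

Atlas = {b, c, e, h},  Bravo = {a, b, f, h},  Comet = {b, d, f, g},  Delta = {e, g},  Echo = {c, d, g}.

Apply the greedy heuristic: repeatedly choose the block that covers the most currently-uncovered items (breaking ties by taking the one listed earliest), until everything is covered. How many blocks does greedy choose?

Greedy: pick Atlas (covers 4 new) → pick Comet (covers 3 new) → pick Bravo (covers 1 new). Total picks: 3.

3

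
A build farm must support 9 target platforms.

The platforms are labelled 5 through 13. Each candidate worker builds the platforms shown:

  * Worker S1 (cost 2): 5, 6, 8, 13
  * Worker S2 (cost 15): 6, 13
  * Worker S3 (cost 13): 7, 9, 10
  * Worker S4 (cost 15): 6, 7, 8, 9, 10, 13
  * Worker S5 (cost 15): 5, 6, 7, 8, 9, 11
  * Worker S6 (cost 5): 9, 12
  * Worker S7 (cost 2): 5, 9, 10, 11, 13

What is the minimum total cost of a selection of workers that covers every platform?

22

S4, S6, S7 together cover every platform (S4 ∪ S6 ∪ S7 = {5, 6, 7, 8, 9, 10, 11, 12, 13}); total cost 15 + 5 + 2 = 22.
No covering selection has total cost below 22.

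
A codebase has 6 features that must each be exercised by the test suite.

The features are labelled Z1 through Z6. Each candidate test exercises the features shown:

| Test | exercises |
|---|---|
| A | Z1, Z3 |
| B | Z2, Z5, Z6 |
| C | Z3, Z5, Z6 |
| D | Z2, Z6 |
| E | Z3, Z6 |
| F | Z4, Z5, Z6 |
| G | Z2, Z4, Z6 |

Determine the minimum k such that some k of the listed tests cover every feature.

Take {A, B, G}. Their union is {Z1, Z2, Z3, Z4, Z5, Z6}, which is all 6 features.
Only A contains Z1, so A is forced; the remaining 4 features need at least 2 more tests (each remaining test adds at most 3) — so at least 3 tests are needed, and 3 is optimal.

3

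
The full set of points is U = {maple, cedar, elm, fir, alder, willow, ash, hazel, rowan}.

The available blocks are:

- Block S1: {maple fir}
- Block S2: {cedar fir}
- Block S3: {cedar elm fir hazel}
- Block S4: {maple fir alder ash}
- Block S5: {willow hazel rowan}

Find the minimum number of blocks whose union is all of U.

3

S3, S4, and S5 cover everything between them: the union {maple, cedar, elm, fir, alder, willow, ash, hazel, rowan} is all of U.
Each block has at most 4 points, and 2·4 = 8 < 9 — so at least 3 blocks are needed, and 3 is optimal.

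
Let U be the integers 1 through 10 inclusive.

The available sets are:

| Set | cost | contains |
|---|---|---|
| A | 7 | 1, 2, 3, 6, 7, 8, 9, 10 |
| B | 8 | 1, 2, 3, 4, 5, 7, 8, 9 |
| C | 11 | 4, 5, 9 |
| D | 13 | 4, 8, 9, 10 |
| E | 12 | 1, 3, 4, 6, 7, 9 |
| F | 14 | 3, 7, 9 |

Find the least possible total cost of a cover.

15

A, B together cover every item (A ∪ B = {1, 2, 3, 4, 5, 6, 7, 8, 9, 10}); total cost 7 + 8 = 15.
No covering selection has total cost below 15.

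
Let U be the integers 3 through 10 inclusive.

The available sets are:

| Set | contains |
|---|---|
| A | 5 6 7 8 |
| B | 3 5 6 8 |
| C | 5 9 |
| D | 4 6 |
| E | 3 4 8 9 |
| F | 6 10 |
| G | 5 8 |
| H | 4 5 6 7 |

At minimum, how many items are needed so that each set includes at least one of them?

3

T = {5, 6, 9} meets every set (each contains at least one member of T), and |T| = 3.
No choice of 2 items meets every set, so 3 is the minimum.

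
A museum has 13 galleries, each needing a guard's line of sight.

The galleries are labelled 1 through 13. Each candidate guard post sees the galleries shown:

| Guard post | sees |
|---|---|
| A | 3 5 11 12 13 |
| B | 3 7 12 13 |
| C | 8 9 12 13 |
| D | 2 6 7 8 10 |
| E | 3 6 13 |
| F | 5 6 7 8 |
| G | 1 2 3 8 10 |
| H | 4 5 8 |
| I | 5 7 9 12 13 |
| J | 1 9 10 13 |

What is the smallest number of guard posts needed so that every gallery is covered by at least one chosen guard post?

4

A and D and H and J together: A ∪ D ∪ H ∪ J = {1, 2, 3, 4, 5, 6, 7, 8, 9, 10, 11, 12, 13} — every gallery is covered.
Only H contains 4, so H is forced; the remaining 10 galleries need at least 3 more guard posts (each remaining guard post adds at most 4) — so at least 4 guard posts are needed, and 4 is optimal.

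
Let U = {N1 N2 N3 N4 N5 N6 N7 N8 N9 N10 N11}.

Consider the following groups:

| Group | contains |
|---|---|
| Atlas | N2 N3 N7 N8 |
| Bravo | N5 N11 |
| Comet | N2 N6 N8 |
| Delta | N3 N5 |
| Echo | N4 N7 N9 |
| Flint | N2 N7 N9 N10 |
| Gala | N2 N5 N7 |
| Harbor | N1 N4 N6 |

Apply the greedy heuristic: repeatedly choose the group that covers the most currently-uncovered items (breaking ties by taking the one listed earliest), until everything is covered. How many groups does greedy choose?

Greedy: pick Atlas (covers 4 new) → pick Harbor (covers 3 new) → pick Bravo (covers 2 new) → pick Flint (covers 2 new). Total picks: 4.

4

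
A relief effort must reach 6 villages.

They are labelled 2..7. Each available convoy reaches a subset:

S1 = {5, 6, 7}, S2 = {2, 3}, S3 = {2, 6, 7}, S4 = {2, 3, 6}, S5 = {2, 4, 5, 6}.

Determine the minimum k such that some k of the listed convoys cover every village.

S3 and S4 and S5 together: S3 ∪ S4 ∪ S5 = {2, 3, 4, 5, 6, 7} — every village is covered.
Only S5 contains 4, so S5 is forced; the remaining 2 villages need at least 2 more convoys (each remaining convoy adds at most 1) — so at least 3 convoys are needed, and 3 is optimal.

3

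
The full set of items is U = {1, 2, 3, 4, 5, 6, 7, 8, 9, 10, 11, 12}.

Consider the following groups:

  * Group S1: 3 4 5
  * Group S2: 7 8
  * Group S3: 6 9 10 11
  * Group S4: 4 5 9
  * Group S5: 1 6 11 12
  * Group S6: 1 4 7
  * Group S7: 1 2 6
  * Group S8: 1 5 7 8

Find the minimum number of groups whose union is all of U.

5

S1, S2, S3, S5, and S7 cover everything between them: the union {1, 2, 3, 4, 5, 6, 7, 8, 9, 10, 11, 12} is all of U.
No 4 of the 8 groups cover everything (all 70 combinations miss at least one item), so 5 is optimal.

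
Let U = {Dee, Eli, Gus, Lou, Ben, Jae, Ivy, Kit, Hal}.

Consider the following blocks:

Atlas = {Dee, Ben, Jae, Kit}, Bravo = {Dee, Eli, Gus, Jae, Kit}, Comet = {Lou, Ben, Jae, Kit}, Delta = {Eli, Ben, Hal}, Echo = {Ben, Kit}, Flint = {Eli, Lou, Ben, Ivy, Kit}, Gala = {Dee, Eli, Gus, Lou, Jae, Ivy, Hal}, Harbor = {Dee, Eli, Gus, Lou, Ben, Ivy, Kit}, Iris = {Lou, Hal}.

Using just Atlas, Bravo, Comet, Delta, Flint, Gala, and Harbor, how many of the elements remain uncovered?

0

Union of Atlas, Bravo, Comet, Delta, Flint, Gala, Harbor = {Dee, Eli, Gus, Lou, Ben, Jae, Ivy, Kit, Hal} — that's every element, so 0 are uncovered.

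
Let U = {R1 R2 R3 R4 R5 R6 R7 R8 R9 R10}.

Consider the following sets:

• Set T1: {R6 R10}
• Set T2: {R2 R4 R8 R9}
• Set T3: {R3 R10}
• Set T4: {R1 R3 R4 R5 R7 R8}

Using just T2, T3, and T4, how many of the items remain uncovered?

1

Union of T2, T3, T4 = {R1, R2, R3, R4, R5, R7, R8, R9, R10}.
Not covered: R6 — 1 item.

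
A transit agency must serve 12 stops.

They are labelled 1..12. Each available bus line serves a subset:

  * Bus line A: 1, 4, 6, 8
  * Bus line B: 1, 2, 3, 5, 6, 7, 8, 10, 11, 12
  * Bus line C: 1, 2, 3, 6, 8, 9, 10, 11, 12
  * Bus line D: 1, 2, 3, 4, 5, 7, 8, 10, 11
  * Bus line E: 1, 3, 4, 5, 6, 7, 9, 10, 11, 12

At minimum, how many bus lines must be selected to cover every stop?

2

C and E together: C ∪ E = {1, 2, 3, 4, 5, 6, 7, 8, 9, 10, 11, 12} — every stop is covered.
No single bus line has all 12 stops (the largest, B, has 10), so 2 is optimal.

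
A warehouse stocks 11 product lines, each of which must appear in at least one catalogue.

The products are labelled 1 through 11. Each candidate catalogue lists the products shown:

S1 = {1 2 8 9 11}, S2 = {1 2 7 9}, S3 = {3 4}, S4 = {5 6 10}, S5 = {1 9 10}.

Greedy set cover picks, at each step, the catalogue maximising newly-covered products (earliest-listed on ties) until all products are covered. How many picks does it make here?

Greedy: pick S1 (covers 5 new) → pick S4 (covers 3 new) → pick S3 (covers 2 new) → pick S2 (covers 1 new). Total picks: 4.

4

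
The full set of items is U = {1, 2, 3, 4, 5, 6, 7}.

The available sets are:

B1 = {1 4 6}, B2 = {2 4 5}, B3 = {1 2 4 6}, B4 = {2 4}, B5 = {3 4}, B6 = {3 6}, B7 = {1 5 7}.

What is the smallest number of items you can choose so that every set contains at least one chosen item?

3

The 3 items {1, 2, 3} hit every set.
The sets B4, B6, B7 are pairwise disjoint, so any hitting set needs a separate item for each — at least 3. Hence 3 is optimal.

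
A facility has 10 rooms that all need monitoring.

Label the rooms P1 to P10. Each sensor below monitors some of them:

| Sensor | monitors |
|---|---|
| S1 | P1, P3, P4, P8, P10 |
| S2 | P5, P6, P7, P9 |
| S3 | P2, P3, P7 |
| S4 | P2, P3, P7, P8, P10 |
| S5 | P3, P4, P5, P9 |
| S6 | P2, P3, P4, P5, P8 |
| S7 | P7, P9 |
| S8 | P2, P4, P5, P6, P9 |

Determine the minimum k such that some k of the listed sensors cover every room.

3

Take {S1, S2, S3}. Their union is {P1, P2, P3, P4, P5, P6, P7, P8, P9, P10}, which is all 10 rooms.
Only S1 contains P1, so S1 is forced; the remaining 5 rooms need at least 2 more sensors (each remaining sensor adds at most 4) — so at least 3 sensors are needed, and 3 is optimal.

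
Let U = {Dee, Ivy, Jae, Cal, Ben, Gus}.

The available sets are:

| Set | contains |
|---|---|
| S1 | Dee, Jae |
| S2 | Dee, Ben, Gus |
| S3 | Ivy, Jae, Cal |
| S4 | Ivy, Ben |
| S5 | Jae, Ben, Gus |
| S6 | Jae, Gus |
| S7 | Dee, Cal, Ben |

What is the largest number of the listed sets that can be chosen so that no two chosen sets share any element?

S4, S6 are pairwise disjoint (S4={Ivy,Ben}; S6={Jae,Gus}).
Every remaining set overlaps one of these, and no 3 of the listed sets are pairwise disjoint, so 2 is the maximum.

2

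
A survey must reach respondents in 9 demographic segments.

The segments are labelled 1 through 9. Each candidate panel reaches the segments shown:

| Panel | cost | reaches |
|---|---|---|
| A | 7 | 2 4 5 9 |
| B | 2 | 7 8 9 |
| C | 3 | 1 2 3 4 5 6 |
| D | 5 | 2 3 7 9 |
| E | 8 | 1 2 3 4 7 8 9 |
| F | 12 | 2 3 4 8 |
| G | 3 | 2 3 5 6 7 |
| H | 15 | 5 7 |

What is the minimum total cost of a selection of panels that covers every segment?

B, C together cover every segment (B ∪ C = {1, 2, 3, 4, 5, 6, 7, 8, 9}); total cost 2 + 3 = 5.
No covering selection has total cost below 5.

5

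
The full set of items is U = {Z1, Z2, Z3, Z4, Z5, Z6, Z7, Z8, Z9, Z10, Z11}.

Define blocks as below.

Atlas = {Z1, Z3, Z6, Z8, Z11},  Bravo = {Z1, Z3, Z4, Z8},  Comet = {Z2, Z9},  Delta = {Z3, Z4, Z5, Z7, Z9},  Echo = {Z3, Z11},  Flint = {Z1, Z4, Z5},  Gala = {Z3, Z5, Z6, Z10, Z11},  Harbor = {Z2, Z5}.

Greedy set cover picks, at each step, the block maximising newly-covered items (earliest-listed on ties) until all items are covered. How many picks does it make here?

4

Greedy: pick Atlas (covers 5 new) → pick Delta (covers 4 new) → pick Comet (covers 1 new) → pick Gala (covers 1 new). Total picks: 4.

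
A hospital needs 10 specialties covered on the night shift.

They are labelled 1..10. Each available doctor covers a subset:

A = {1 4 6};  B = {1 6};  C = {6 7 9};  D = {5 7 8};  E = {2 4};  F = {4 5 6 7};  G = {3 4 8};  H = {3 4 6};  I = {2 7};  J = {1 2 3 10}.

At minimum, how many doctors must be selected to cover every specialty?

4

C and D and H and J together: C ∪ D ∪ H ∪ J = {1, 2, 3, 4, 5, 6, 7, 8, 9, 10} — every specialty is covered.
No 3 of the 10 doctors cover everything (all 120 combinations miss at least one specialty), so 4 is optimal.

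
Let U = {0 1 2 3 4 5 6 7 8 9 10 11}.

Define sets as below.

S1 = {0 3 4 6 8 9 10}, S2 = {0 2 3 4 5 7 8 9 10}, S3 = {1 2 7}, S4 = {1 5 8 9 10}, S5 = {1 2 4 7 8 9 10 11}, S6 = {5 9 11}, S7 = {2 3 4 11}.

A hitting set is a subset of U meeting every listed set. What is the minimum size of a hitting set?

H = {2, 9} meets every set (each contains at least one member of H), and |H| = 2.
The sets S3, S6 are pairwise disjoint, so any hitting set needs a separate element for each — at least 2. Hence 2 is optimal.

2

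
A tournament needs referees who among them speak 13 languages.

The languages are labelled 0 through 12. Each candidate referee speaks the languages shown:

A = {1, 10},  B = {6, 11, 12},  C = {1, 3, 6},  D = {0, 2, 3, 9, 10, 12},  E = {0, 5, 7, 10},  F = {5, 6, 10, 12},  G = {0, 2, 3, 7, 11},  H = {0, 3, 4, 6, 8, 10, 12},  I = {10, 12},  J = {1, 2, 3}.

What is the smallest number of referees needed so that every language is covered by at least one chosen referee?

5

B and D and E and H and J together: B ∪ D ∪ E ∪ H ∪ J = {0, 1, 2, 3, 4, 5, 6, 7, 8, 9, 10, 11, 12} — every language is covered.
No 4 of the 10 referees cover everything (all 210 combinations miss at least one language), so 5 is optimal.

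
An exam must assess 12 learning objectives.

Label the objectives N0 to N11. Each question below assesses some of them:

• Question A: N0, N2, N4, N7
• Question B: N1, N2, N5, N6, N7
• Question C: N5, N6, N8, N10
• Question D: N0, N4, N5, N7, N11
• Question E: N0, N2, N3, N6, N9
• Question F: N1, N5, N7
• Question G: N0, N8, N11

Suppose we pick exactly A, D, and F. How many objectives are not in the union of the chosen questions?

Union of A, D, F = {N0, N1, N2, N4, N5, N7, N11}.
Not covered: N3, N6, N8, N9, N10 — 5 objectives.

5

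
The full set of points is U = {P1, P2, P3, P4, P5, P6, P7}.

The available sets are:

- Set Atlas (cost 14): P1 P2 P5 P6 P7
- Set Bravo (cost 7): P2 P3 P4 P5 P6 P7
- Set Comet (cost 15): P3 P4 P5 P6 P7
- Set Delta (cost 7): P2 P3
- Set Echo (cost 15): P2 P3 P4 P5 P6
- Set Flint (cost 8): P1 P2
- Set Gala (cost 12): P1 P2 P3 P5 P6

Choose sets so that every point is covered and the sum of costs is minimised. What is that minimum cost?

Bravo, Flint together cover every point (Bravo ∪ Flint = {P1, P2, P3, P4, P5, P6, P7}); total cost 7 + 8 = 15.
No covering selection has total cost below 15.

15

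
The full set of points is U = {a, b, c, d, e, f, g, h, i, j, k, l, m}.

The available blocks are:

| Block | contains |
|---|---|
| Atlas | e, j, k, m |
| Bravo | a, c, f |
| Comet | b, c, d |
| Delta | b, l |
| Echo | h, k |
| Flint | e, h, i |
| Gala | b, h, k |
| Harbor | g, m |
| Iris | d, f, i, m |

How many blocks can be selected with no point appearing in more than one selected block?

4

Bravo, Delta, Flint, Harbor are pairwise disjoint (Bravo={a,c,f}; Delta={b,l}; Flint={e,h,i}; Harbor={g,m}).
Every remaining block overlaps one of these, and no 5 of the listed blocks are pairwise disjoint, so 4 is the maximum.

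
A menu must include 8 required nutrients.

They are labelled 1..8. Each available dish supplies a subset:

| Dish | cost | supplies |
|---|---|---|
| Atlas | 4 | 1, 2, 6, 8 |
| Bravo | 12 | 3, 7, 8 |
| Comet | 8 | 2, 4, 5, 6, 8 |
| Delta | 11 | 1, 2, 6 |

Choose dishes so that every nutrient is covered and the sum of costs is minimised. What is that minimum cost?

24

Atlas, Bravo, Comet together cover every nutrient (Atlas ∪ Bravo ∪ Comet = {1, 2, 3, 4, 5, 6, 7, 8}); total cost 4 + 12 + 8 = 24.
No covering selection has total cost below 24.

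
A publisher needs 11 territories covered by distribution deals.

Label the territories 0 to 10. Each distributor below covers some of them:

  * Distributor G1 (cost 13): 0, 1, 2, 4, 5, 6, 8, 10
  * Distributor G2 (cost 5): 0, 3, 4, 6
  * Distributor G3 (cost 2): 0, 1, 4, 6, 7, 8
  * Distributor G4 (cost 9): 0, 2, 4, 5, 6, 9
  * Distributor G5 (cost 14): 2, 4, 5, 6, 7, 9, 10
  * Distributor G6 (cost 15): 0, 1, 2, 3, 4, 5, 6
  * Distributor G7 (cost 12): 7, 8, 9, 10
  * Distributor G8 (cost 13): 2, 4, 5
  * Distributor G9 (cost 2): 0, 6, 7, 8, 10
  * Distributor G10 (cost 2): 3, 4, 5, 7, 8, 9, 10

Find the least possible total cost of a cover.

G3, G4, G10 together cover every territory (G3 ∪ G4 ∪ G10 = {0, 1, 2, 3, 4, 5, 6, 7, 8, 9, 10}); total cost 2 + 9 + 2 = 13.
No covering selection has total cost below 13.

13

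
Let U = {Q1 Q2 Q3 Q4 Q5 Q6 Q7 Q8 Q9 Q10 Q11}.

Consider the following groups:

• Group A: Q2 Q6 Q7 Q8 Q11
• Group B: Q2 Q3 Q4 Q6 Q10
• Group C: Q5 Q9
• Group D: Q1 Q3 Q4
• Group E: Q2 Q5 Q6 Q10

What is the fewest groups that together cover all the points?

4

A and C and D and E together: A ∪ C ∪ D ∪ E = {Q1, Q2, Q3, Q4, Q5, Q6, Q7, Q8, Q9, Q10, Q11} — every point is covered.
No 3 of the 5 groups cover everything (all 10 combinations miss at least one point), so 4 is optimal.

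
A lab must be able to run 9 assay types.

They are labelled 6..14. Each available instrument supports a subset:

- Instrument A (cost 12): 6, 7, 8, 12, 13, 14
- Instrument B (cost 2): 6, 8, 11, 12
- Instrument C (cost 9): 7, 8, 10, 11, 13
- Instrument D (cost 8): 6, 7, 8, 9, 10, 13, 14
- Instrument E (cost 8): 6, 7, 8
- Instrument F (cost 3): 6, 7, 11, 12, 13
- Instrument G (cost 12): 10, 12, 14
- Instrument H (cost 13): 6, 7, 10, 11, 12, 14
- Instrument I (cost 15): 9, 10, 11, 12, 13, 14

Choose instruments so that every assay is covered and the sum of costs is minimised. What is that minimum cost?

10

B, D together cover every assay (B ∪ D = {6, 7, 8, 9, 10, 11, 12, 13, 14}); total cost 2 + 8 = 10.
The greedy pick B, F, D costs 13; no covering selection beats 10.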